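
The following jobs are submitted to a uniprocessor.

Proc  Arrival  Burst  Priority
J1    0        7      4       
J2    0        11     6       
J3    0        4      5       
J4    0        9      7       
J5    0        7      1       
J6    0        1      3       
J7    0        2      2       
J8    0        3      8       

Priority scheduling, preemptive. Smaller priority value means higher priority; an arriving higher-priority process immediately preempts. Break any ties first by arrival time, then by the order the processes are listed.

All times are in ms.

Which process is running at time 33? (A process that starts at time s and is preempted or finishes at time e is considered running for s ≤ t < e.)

Timeline: | J5 0-7 | J7 7-9 | J6 9-10 | J1 10-17 | J3 17-21 | J2 21-32 | J4 32-41 | J8 41-44 |
Completion: J1=17  J2=32  J3=21  J4=41  J5=7  J6=10  J7=9  J8=44

J4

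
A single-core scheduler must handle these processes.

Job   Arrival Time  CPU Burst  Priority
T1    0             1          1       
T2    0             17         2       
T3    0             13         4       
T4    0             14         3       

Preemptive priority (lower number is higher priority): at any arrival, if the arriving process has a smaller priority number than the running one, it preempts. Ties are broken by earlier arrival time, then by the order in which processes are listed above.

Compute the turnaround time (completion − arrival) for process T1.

1

Timeline: | T1 0-1 | T2 1-18 | T4 18-32 | T3 32-45 |
Completion: T1=1  T2=18  T3=45  T4=32
Turnaround(T1) = completion − arrival = 1 − 0 = 1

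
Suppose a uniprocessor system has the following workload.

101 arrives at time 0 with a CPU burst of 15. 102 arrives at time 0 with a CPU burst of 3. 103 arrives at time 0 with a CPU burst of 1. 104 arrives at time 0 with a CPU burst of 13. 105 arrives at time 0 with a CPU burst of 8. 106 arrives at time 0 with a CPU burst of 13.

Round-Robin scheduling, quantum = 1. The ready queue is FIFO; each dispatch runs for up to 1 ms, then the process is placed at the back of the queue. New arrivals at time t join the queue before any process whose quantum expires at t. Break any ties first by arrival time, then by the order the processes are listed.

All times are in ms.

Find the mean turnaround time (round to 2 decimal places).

Timeline: | 101 0-1 | 102 1-2 | 103 2-3 | 104 3-4 | 105 4-5 | 106 5-6 | 101 6-7 | 102 7-8 | 104 8-9 | 105 9-10 | 106 10-11 | 101 11-12 | 102 12-13 | 104 13-14 | 105 14-15 | 106 15-16 | 101 16-17 | 104 17-18 | 105 18-19 | 106 19-20 | 101 20-21 | 104 21-22 | 105 22-23 | 106 23-24 | 101 24-25 | 104 25-26 | 105 26-27 | 106 27-28 | 101 28-29 | 104 29-30 | 105 30-31 | 106 31-32 | 101 32-33 | 104 33-34 | 105 34-35 | 106 35-36 | 101 36-37 | 104 37-38 | 106 38-39 | 101 39-40 | 104 40-41 | 106 41-42 | 101 42-43 | 104 43-44 | 106 44-45 | 101 45-46 | 104 46-47 | 106 47-48 | 101 48-49 | 104 49-50 | 106 50-51 | 101 51-53 |
Completion: 101=53  102=13  103=3  104=50  105=35  106=51
Turnaround times: 101=53, 102=13, 103=3, 104=50, 105=35, 106=51
Average turnaround = (53+13+3+50+35+51) / 6 = 205/6 = 34.17

34.17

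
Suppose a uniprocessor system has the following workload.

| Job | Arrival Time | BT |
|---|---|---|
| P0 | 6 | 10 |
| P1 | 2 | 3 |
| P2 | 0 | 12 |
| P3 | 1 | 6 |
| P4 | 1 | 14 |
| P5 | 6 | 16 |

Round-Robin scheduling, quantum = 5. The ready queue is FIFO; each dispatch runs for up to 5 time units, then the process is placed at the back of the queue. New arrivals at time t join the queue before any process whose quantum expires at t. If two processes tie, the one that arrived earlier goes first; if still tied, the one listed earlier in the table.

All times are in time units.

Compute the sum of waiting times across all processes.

178

Gantt: | P2 0-5 | P3 5-10 | P4 10-15 | P1 15-18 | P2 18-23 | P0 23-28 | P5 28-33 | P3 33-34 | P4 34-39 | P2 39-41 | P0 41-46 | P5 46-51 | P4 51-55 | P5 55-61 |
Completion: P0=46  P1=18  P2=41  P3=34  P4=55  P5=61
Turnaround (C−A): P0=40  P1=16  P2=41  P3=33  P4=54  P5=55
Waiting = turnaround − burst: P0=30, P1=13, P2=29, P3=27, P4=40, P5=39
Total waiting = 30 + 13 + 29 + 27 + 40 + 39 = 178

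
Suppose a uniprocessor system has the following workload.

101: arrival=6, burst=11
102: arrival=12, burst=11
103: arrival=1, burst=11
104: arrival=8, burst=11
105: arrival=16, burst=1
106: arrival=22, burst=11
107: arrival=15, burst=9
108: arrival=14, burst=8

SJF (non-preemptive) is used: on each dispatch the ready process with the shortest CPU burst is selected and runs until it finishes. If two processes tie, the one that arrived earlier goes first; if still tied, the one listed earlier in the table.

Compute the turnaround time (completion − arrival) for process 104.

44

Schedule: | idle 0-1 | 103 1-12 | 101 12-23 | 105 23-24 | 108 24-32 | 107 32-41 | 104 41-52 | 102 52-63 | 106 63-74 |
Completion: 101=23  102=63  103=12  104=52  105=24  106=74  107=41  108=32
Turnaround (C−A): 101=17  102=51  103=11  104=44  105=8  106=52  107=26  108=18
Turnaround(104) = completion − arrival = 52 − 8 = 44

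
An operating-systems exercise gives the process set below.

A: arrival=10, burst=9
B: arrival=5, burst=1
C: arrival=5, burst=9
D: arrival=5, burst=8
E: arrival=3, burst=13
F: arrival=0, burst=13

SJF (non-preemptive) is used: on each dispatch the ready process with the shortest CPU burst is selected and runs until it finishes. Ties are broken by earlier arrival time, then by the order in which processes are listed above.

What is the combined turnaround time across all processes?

145

Schedule: | F 0-13 | B 13-14 | D 14-22 | C 22-31 | A 31-40 | E 40-53 |
Completion: A=40  B=14  C=31  D=22  E=53  F=13
Turnaround = completion − arrival: A=30, B=9, C=26, D=17, E=50, F=13
Total turnaround = 30 + 9 + 26 + 17 + 50 + 13 = 145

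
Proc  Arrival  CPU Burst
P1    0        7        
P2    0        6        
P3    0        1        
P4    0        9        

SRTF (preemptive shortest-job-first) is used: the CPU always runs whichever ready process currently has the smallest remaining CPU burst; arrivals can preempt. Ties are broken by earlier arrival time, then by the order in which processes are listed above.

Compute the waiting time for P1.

7

Gantt: | P3 0-1 | P2 1-7 | P1 7-14 | P4 14-23 |
Completion: P1=14  P2=7  P3=1  P4=23
Turnaround (C−A): P1=14  P2=7  P3=1  P4=23
Waiting(P1) = turnaround − burst = 14 − 7 = 7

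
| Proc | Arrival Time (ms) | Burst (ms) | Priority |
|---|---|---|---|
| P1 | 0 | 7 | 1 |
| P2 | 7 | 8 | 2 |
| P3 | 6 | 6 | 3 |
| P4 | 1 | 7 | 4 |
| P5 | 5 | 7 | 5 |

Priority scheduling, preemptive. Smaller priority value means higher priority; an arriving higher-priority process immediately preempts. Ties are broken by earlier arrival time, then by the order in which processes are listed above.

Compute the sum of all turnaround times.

Timeline: | P1 0-7 | P2 7-15 | P3 15-21 | P4 21-28 | P5 28-35 |
Completion: P1=7  P2=15  P3=21  P4=28  P5=35
Turnaround (C−A): P1=7  P2=8  P3=15  P4=27  P5=30
Turnaround = completion − arrival: P1=7, P2=8, P3=15, P4=27, P5=30
Total turnaround = 7 + 8 + 15 + 27 + 30 = 87

87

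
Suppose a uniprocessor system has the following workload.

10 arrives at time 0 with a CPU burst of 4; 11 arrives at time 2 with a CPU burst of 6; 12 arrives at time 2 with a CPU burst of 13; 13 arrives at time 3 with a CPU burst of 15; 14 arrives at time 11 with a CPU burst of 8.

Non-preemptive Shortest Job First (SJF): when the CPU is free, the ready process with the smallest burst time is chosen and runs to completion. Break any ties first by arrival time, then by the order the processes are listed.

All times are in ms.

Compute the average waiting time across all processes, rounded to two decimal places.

10.00

Schedule: | 10 0-4 | 11 4-10 | 12 10-23 | 14 23-31 | 13 31-46 |
Completion: 10=4  11=10  12=23  13=46  14=31
Turnaround (C−A): 10=4  11=8  12=21  13=43  14=20
Waiting times: 10=0, 11=2, 12=8, 13=28, 14=12
Average waiting = (0+2+8+28+12) / 5 = 50/5 = 10.00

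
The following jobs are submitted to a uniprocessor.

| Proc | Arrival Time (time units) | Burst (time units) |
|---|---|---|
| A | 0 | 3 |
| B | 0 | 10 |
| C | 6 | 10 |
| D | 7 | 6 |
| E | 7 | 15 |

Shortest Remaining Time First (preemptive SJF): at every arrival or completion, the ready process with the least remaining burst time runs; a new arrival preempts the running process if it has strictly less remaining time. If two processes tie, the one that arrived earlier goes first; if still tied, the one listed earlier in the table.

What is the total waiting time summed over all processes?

44

Gantt: | A 0-3 | B 3-13 | D 13-19 | C 19-29 | E 29-44 |
Completion: A=3  B=13  C=29  D=19  E=44
Turnaround (C−A): A=3  B=13  C=23  D=12  E=37
Waiting = turnaround − burst: A=0, B=3, C=13, D=6, E=22
Total waiting = 0 + 3 + 13 + 6 + 22 = 44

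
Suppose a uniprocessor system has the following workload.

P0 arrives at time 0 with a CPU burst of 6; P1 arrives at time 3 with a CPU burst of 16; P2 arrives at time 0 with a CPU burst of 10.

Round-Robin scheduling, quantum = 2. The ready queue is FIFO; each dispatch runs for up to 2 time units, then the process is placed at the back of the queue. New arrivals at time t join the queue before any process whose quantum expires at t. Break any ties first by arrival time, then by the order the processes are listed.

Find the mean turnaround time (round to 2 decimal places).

21.67

Gantt: | P0 0-2 | P2 2-4 | P0 4-6 | P1 6-8 | P2 8-10 | P0 10-12 | P1 12-14 | P2 14-16 | P1 16-18 | P2 18-20 | P1 20-22 | P2 22-24 | P1 24-32 |
Completion: P0=12  P1=32  P2=24
Turnaround times: P0=12, P1=29, P2=24
Average turnaround = (12+29+24) / 3 = 65/3 = 21.67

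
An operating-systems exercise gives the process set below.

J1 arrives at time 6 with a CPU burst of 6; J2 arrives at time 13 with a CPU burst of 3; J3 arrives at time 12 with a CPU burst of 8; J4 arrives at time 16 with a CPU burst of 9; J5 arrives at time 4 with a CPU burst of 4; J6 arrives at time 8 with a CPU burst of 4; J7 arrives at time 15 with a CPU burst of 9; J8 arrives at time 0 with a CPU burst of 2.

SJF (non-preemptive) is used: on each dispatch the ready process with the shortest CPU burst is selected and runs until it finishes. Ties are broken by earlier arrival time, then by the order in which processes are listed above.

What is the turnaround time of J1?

12

Timeline: | J8 0-2 | idle 2-4 | J5 4-8 | J6 8-12 | J1 12-18 | J2 18-21 | J3 21-29 | J7 29-38 | J4 38-47 |
Completion: J1=18  J2=21  J3=29  J4=47  J5=8  J6=12  J7=38  J8=2
Turnaround(J1) = completion − arrival = 18 − 6 = 12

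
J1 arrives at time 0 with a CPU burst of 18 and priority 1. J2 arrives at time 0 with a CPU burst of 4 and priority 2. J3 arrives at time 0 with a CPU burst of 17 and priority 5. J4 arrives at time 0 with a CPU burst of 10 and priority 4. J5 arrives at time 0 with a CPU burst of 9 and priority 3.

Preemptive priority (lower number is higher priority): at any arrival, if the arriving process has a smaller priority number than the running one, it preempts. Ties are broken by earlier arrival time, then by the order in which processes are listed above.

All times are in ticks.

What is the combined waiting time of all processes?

Timeline: | J1 0-18 | J2 18-22 | J5 22-31 | J4 31-41 | J3 41-58 |
Completion: J1=18  J2=22  J3=58  J4=41  J5=31
Waiting = turnaround − burst: J1=0, J2=18, J3=41, J4=31, J5=22
Total waiting = 0 + 18 + 41 + 31 + 22 = 112

112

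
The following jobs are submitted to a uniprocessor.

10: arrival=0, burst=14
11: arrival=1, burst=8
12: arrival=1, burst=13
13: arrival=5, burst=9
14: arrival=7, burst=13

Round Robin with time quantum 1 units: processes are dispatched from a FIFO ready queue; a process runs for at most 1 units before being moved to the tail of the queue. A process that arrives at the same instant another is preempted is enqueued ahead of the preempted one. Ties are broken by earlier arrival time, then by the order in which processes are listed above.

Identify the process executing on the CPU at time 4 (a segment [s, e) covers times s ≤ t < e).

Schedule: | 10 0-1 | 11 1-2 | 12 2-3 | 10 3-4 | 11 4-5 | 12 5-6 | 10 6-7 | 13 7-8 | 11 8-9 | 12 9-10 | 14 10-11 | 10 11-12 | 13 12-13 | 11 13-14 | 12 14-15 | 14 15-16 | 10 16-17 | 13 17-18 | 11 18-19 | 12 19-20 | 14 20-21 | 10 21-22 | 13 22-23 | 11 23-24 | 12 24-25 | 14 25-26 | 10 26-27 | 13 27-28 | 11 28-29 | 12 29-30 | 14 30-31 | 10 31-32 | 13 32-33 | 11 33-34 | 12 34-35 | 14 35-36 | 10 36-37 | 13 37-38 | 12 38-39 | 14 39-40 | 10 40-41 | 13 41-42 | 12 42-43 | 14 43-44 | 10 44-45 | 13 45-46 | 12 46-47 | 14 47-48 | 10 48-49 | 12 49-50 | 14 50-51 | 10 51-52 | 12 52-53 | 14 53-54 | 10 54-55 | 14 55-57 |
Completion: 10=55  11=34  12=53  13=46  14=57

11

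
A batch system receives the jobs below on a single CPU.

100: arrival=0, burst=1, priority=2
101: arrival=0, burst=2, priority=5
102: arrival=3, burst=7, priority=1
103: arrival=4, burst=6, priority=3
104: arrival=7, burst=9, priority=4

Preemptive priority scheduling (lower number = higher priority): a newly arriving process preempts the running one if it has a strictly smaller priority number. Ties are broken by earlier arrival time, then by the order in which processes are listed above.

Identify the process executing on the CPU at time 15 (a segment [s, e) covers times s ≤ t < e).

Timeline: | 100 0-1 | 101 1-3 | 102 3-10 | 103 10-16 | 104 16-25 |
Completion: 100=1  101=3  102=10  103=16  104=25
Turnaround (C−A): 100=1  101=3  102=7  103=12  104=18

103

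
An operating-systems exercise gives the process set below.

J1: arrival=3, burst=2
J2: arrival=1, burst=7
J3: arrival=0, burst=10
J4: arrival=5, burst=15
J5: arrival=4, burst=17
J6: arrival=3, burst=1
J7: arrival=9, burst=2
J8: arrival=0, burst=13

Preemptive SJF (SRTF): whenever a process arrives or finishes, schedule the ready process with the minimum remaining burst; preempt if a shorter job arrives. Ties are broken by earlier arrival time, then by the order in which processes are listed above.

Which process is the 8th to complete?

Schedule: | J3 0-1 | J2 1-3 | J6 3-4 | J1 4-6 | J2 6-11 | J7 11-13 | J3 13-22 | J8 22-35 | J4 35-50 | J5 50-67 |
Completion: J1=6  J2=11  J3=22  J4=50  J5=67  J6=4  J7=13  J8=35
Turnaround (C−A): J1=3  J2=10  J3=22  J4=45  J5=63  J6=1  J7=4  J8=35
Finish order: J6 → J1 → J2 → J7 → J3 → J8 → J4 → J5

J5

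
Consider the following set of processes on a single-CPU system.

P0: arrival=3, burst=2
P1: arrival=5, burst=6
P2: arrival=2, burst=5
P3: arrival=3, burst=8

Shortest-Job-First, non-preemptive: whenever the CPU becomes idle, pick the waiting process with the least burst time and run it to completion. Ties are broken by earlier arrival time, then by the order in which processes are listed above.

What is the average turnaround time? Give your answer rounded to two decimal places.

10.25

Schedule: | idle 0-2 | P2 2-7 | P0 7-9 | P1 9-15 | P3 15-23 |
Completion: P0=9  P1=15  P2=7  P3=23
Turnaround times: P0=6, P1=10, P2=5, P3=20
Average turnaround = (6+10+5+20) / 4 = 41/4 = 10.25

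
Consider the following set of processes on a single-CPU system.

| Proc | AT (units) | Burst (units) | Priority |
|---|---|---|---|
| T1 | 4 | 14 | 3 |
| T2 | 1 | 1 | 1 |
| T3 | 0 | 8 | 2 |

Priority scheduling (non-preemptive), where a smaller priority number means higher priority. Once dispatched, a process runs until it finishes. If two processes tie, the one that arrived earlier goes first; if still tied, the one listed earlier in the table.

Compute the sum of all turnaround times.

Gantt: | T3 0-8 | T2 8-9 | T1 9-23 |
Completion: T1=23  T2=9  T3=8
Turnaround (C−A): T1=19  T2=8  T3=8
Turnaround = completion − arrival: T1=19, T2=8, T3=8
Total turnaround = 19 + 8 + 8 = 35

35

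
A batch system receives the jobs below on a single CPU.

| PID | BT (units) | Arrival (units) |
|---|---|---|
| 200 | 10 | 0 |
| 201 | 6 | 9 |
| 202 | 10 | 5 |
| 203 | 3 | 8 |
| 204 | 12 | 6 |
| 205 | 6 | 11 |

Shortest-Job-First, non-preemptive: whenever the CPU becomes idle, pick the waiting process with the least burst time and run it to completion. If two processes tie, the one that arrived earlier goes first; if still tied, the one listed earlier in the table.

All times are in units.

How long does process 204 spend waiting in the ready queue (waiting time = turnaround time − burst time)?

Schedule: | 200 0-10 | 203 10-13 | 201 13-19 | 205 19-25 | 202 25-35 | 204 35-47 |
Completion: 200=10  201=19  202=35  203=13  204=47  205=25
Turnaround (C−A): 200=10  201=10  202=30  203=5  204=41  205=14
Waiting(204) = turnaround − burst = 41 − 12 = 29

29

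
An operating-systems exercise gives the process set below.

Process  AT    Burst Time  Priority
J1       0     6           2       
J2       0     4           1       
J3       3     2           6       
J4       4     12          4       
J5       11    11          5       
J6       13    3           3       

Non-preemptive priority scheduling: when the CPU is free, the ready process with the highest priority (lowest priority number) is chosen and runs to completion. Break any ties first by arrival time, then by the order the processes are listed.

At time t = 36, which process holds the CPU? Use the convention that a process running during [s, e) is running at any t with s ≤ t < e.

J3

Gantt: | J2 0-4 | J1 4-10 | J4 10-22 | J6 22-25 | J5 25-36 | J3 36-38 |
Completion: J1=10  J2=4  J3=38  J4=22  J5=36  J6=25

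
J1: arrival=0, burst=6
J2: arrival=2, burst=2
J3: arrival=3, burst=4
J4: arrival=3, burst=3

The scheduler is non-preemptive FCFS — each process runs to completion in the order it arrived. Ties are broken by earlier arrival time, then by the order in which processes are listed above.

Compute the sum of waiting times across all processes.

18

Timeline: | J1 0-6 | J2 6-8 | J3 8-12 | J4 12-15 |
Completion: J1=6  J2=8  J3=12  J4=15
Waiting = turnaround − burst: J1=0, J2=4, J3=5, J4=9
Total waiting = 0 + 4 + 5 + 9 = 18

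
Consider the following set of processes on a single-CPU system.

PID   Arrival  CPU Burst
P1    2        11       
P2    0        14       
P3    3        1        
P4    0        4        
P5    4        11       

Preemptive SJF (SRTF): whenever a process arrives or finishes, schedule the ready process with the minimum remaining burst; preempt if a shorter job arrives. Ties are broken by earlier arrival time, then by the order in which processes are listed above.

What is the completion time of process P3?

5

Schedule: | P4 0-4 | P3 4-5 | P1 5-16 | P5 16-27 | P2 27-41 |
Completion: P1=16  P2=41  P3=5  P4=4  P5=27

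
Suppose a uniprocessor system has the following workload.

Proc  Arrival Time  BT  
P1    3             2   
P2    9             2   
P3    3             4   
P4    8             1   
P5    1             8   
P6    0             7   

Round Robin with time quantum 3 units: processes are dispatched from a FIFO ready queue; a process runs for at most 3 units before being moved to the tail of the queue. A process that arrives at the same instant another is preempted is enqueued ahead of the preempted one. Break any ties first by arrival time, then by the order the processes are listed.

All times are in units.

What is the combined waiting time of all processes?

Gantt: | P6 0-3 | P5 3-6 | P1 6-8 | P3 8-11 | P6 11-14 | P5 14-17 | P4 17-18 | P2 18-20 | P3 20-21 | P6 21-22 | P5 22-24 |
Completion: P1=8  P2=20  P3=21  P4=18  P5=24  P6=22
Turnaround (C−A): P1=5  P2=11  P3=18  P4=10  P5=23  P6=22
Waiting = turnaround − burst: P1=3, P2=9, P3=14, P4=9, P5=15, P6=15
Total waiting = 3 + 9 + 14 + 9 + 15 + 15 = 65

65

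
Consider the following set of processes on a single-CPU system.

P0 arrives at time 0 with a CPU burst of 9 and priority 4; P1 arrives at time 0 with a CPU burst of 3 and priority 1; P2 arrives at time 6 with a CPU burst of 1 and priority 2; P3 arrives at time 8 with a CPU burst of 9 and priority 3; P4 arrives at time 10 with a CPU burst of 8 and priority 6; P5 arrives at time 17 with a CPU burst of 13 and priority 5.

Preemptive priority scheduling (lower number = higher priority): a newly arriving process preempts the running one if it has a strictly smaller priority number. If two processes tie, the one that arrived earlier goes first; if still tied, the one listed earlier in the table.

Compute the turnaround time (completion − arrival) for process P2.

Schedule: | P1 0-3 | P0 3-6 | P2 6-7 | P0 7-8 | P3 8-17 | P0 17-22 | P5 22-35 | P4 35-43 |
Completion: P0=22  P1=3  P2=7  P3=17  P4=43  P5=35
Turnaround(P2) = completion − arrival = 7 − 6 = 1

1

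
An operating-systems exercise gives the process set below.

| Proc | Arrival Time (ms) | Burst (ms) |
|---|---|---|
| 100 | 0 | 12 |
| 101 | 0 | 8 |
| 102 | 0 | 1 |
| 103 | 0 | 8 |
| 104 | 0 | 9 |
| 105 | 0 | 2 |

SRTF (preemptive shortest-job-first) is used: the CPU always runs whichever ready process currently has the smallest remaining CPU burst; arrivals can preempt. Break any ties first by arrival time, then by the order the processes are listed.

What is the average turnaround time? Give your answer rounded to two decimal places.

Timeline: | 102 0-1 | 105 1-3 | 101 3-11 | 103 11-19 | 104 19-28 | 100 28-40 |
Completion: 100=40  101=11  102=1  103=19  104=28  105=3
Turnaround times: 100=40, 101=11, 102=1, 103=19, 104=28, 105=3
Average turnaround = (40+11+1+19+28+3) / 6 = 102/6 = 17.00

17.00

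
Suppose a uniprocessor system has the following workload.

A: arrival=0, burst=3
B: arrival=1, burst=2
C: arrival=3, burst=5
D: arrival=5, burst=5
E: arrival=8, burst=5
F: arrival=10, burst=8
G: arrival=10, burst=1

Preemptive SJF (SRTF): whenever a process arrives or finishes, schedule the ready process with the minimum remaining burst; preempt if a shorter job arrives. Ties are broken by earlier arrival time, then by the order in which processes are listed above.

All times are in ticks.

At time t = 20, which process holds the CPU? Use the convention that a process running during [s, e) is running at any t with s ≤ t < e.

Schedule: | A 0-3 | B 3-5 | C 5-10 | G 10-11 | D 11-16 | E 16-21 | F 21-29 |
Completion: A=3  B=5  C=10  D=16  E=21  F=29  G=11

E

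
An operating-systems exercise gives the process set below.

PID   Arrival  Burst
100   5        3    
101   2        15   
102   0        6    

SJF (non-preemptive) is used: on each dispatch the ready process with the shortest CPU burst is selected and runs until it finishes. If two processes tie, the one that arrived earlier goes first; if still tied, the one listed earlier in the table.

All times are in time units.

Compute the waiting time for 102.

0

Schedule: | 102 0-6 | 100 6-9 | 101 9-24 |
Completion: 100=9  101=24  102=6
Waiting(102) = turnaround − burst = 6 − 6 = 0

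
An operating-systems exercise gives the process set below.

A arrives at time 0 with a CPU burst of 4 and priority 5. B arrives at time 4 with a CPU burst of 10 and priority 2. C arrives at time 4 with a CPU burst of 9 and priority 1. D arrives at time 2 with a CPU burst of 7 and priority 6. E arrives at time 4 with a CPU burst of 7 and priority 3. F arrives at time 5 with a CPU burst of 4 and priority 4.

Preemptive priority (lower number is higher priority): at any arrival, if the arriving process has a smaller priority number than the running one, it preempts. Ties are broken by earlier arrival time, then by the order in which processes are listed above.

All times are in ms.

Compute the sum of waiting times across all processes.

Gantt: | A 0-4 | C 4-13 | B 13-23 | E 23-30 | F 30-34 | D 34-41 |
Completion: A=4  B=23  C=13  D=41  E=30  F=34
Waiting = turnaround − burst: A=0, B=9, C=0, D=32, E=19, F=25
Total waiting = 0 + 9 + 0 + 32 + 19 + 25 = 85

85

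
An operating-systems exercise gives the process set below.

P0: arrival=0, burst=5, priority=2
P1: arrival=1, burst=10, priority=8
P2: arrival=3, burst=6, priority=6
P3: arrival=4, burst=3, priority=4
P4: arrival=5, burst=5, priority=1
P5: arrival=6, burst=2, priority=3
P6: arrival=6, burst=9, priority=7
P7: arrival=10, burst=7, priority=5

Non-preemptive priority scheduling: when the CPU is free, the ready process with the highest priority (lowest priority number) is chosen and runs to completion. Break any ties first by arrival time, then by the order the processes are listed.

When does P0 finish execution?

Timeline: | P0 0-5 | P4 5-10 | P5 10-12 | P3 12-15 | P7 15-22 | P2 22-28 | P6 28-37 | P1 37-47 |
Completion: P0=5  P1=47  P2=28  P3=15  P4=10  P5=12  P6=37  P7=22
Turnaround (C−A): P0=5  P1=46  P2=25  P3=11  P4=5  P5=6  P6=31  P7=12

5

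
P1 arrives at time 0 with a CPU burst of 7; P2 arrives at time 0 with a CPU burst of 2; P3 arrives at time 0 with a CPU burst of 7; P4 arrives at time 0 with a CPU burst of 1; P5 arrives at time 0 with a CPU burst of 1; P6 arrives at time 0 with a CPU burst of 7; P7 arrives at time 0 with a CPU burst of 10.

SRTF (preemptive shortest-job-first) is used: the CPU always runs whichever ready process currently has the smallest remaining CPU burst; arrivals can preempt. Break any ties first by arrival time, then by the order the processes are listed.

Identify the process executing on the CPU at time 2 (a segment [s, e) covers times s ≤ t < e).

P2

Timeline: | P4 0-1 | P5 1-2 | P2 2-4 | P1 4-11 | P3 11-18 | P6 18-25 | P7 25-35 |
Completion: P1=11  P2=4  P3=18  P4=1  P5=2  P6=25  P7=35
Turnaround (C−A): P1=11  P2=4  P3=18  P4=1  P5=2  P6=25  P7=35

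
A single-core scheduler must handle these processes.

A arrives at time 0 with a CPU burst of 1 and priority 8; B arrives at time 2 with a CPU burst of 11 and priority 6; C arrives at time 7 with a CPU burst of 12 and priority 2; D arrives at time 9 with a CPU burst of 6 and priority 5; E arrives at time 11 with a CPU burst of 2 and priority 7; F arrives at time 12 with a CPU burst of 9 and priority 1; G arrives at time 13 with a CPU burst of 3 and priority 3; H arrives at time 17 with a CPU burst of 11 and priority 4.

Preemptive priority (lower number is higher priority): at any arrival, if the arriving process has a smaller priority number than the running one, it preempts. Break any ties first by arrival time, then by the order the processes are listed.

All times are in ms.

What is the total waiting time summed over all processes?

155

Gantt: | A 0-1 | idle 1-2 | B 2-7 | C 7-12 | F 12-21 | C 21-28 | G 28-31 | H 31-42 | D 42-48 | B 48-54 | E 54-56 |
Completion: A=1  B=54  C=28  D=48  E=56  F=21  G=31  H=42
Turnaround (C−A): A=1  B=52  C=21  D=39  E=45  F=9  G=18  H=25
Waiting = turnaround − burst: A=0, B=41, C=9, D=33, E=43, F=0, G=15, H=14
Total waiting = 0 + 41 + 9 + 33 + 43 + 0 + 15 + 14 = 155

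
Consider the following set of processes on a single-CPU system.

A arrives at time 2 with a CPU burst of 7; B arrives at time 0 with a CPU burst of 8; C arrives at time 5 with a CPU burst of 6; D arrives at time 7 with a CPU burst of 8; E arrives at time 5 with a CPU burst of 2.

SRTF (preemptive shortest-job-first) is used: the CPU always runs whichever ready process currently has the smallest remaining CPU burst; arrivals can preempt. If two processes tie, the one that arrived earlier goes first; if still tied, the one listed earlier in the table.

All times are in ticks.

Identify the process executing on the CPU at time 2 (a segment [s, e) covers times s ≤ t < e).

Gantt: | B 0-5 | E 5-7 | B 7-10 | C 10-16 | A 16-23 | D 23-31 |
Completion: A=23  B=10  C=16  D=31  E=7
Turnaround (C−A): A=21  B=10  C=11  D=24  E=2

B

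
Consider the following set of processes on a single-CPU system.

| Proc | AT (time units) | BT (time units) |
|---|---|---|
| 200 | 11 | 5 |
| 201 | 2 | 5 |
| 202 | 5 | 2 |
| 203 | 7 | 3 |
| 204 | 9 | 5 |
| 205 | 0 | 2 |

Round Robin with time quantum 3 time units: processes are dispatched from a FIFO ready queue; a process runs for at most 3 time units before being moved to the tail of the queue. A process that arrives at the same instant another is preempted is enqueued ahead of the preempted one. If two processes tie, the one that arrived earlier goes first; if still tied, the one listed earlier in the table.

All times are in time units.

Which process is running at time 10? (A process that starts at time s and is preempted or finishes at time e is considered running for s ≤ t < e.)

Gantt: | 205 0-2 | 201 2-5 | 202 5-7 | 201 7-9 | 203 9-12 | 204 12-15 | 200 15-18 | 204 18-20 | 200 20-22 |
Completion: 200=22  201=9  202=7  203=12  204=20  205=2
Turnaround (C−A): 200=11  201=7  202=2  203=5  204=11  205=2

203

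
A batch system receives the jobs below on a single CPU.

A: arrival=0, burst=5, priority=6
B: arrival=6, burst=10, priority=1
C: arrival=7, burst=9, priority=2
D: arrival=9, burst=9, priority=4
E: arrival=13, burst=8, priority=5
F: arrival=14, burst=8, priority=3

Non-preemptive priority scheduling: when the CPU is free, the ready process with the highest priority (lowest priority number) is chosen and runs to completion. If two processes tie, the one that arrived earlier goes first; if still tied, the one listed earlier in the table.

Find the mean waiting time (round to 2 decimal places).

Timeline: | A 0-5 | idle 5-6 | B 6-16 | C 16-25 | F 25-33 | D 33-42 | E 42-50 |
Completion: A=5  B=16  C=25  D=42  E=50  F=33
Turnaround (C−A): A=5  B=10  C=18  D=33  E=37  F=19
Waiting times: A=0, B=0, C=9, D=24, E=29, F=11
Average waiting = (0+0+9+24+29+11) / 6 = 73/6 = 12.17

12.17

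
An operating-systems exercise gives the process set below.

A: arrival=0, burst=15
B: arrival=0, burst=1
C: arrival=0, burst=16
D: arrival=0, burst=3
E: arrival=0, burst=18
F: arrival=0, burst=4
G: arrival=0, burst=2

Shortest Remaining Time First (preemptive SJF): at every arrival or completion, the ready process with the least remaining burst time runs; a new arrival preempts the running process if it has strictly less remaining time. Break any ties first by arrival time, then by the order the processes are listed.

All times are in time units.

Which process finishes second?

G

Schedule: | B 0-1 | G 1-3 | D 3-6 | F 6-10 | A 10-25 | C 25-41 | E 41-59 |
Completion: A=25  B=1  C=41  D=6  E=59  F=10  G=3
Finish order: B → G → D → F → A → C → E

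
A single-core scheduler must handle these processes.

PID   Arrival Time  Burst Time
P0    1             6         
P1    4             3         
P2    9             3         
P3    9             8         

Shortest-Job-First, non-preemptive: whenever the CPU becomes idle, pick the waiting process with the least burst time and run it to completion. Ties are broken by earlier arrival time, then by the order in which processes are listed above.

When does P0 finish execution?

Gantt: | idle 0-1 | P0 1-7 | P1 7-10 | P2 10-13 | P3 13-21 |
Completion: P0=7  P1=10  P2=13  P3=21
Turnaround (C−A): P0=6  P1=6  P2=4  P3=12

7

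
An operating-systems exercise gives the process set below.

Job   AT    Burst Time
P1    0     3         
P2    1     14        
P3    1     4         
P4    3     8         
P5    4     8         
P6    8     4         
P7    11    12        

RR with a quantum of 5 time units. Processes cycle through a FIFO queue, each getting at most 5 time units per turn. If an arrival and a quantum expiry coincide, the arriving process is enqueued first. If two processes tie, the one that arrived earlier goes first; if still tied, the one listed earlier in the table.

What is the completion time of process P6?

Schedule: | P1 0-3 | P2 3-8 | P3 8-12 | P4 12-17 | P5 17-22 | P6 22-26 | P2 26-31 | P7 31-36 | P4 36-39 | P5 39-42 | P2 42-46 | P7 46-53 |
Completion: P1=3  P2=46  P3=12  P4=39  P5=42  P6=26  P7=53

26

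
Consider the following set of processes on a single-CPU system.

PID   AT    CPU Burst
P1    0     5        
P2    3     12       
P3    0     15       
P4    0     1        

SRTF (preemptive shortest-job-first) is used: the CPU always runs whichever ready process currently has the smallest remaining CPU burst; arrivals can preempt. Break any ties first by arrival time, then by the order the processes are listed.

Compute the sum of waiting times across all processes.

22

Timeline: | P4 0-1 | P1 1-6 | P2 6-18 | P3 18-33 |
Completion: P1=6  P2=18  P3=33  P4=1
Turnaround (C−A): P1=6  P2=15  P3=33  P4=1
Waiting = turnaround − burst: P1=1, P2=3, P3=18, P4=0
Total waiting = 1 + 3 + 18 + 0 = 22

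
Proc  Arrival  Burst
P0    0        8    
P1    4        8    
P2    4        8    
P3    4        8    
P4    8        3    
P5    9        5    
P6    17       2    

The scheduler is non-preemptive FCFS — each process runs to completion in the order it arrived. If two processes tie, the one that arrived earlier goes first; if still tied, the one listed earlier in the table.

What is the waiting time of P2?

Schedule: | P0 0-8 | P1 8-16 | P2 16-24 | P3 24-32 | P4 32-35 | P5 35-40 | P6 40-42 |
Completion: P0=8  P1=16  P2=24  P3=32  P4=35  P5=40  P6=42
Turnaround (C−A): P0=8  P1=12  P2=20  P3=28  P4=27  P5=31  P6=25
Waiting(P2) = turnaround − burst = 20 − 8 = 12

12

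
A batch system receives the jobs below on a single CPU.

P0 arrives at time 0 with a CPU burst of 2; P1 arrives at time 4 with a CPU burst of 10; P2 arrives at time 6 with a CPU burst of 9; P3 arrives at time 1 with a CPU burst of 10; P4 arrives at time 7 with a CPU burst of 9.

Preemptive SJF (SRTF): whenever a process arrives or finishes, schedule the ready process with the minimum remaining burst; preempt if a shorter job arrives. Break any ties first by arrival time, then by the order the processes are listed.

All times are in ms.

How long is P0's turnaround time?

2

Schedule: | P0 0-2 | P3 2-12 | P2 12-21 | P4 21-30 | P1 30-40 |
Completion: P0=2  P1=40  P2=21  P3=12  P4=30
Turnaround(P0) = completion − arrival = 2 − 0 = 2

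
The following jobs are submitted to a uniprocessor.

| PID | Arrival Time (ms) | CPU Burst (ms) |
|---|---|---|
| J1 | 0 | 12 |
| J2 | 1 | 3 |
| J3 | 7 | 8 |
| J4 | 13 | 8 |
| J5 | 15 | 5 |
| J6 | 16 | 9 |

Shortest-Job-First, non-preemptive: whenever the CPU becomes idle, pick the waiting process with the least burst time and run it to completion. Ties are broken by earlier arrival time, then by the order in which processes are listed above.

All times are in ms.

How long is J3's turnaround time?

21

Schedule: | J1 0-12 | J2 12-15 | J5 15-20 | J3 20-28 | J4 28-36 | J6 36-45 |
Completion: J1=12  J2=15  J3=28  J4=36  J5=20  J6=45
Turnaround (C−A): J1=12  J2=14  J3=21  J4=23  J5=5  J6=29
Turnaround(J3) = completion − arrival = 28 − 7 = 21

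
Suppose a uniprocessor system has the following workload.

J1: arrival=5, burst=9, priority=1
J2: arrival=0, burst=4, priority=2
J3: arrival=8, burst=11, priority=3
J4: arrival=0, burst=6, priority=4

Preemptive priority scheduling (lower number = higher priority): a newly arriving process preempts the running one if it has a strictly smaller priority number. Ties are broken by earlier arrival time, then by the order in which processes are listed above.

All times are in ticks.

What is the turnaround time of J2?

Timeline: | J2 0-4 | J4 4-5 | J1 5-14 | J3 14-25 | J4 25-30 |
Completion: J1=14  J2=4  J3=25  J4=30
Turnaround (C−A): J1=9  J2=4  J3=17  J4=30
Turnaround(J2) = completion − arrival = 4 − 0 = 4

4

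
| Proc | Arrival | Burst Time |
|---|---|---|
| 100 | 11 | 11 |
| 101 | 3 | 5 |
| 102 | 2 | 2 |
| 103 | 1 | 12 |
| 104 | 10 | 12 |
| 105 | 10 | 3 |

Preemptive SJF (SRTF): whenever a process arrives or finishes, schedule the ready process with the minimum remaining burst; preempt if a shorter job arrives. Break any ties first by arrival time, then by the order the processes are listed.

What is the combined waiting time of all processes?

Schedule: | idle 0-1 | 103 1-2 | 102 2-4 | 101 4-9 | 103 9-10 | 105 10-13 | 103 13-23 | 100 23-34 | 104 34-46 |
Completion: 100=34  101=9  102=4  103=23  104=46  105=13
Waiting = turnaround − burst: 100=12, 101=1, 102=0, 103=10, 104=24, 105=0
Total waiting = 12 + 1 + 0 + 10 + 24 + 0 = 47

47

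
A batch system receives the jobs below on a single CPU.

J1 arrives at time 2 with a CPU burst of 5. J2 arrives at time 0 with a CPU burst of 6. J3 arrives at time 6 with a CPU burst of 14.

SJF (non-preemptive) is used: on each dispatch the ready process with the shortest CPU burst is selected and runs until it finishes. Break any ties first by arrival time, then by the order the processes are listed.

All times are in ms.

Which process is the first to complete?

J2

Gantt: | J2 0-6 | J1 6-11 | J3 11-25 |
Completion: J1=11  J2=6  J3=25
Turnaround (C−A): J1=9  J2=6  J3=19
Finish order: J2 → J1 → J3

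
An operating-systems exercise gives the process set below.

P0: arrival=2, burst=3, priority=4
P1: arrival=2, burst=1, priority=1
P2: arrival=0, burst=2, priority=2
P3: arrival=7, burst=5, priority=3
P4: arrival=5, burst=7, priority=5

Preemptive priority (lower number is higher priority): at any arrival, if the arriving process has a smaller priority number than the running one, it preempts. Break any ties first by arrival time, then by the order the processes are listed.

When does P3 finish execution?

12

Gantt: | P2 0-2 | P1 2-3 | P0 3-6 | P4 6-7 | P3 7-12 | P4 12-18 |
Completion: P0=6  P1=3  P2=2  P3=12  P4=18
Turnaround (C−A): P0=4  P1=1  P2=2  P3=5  P4=13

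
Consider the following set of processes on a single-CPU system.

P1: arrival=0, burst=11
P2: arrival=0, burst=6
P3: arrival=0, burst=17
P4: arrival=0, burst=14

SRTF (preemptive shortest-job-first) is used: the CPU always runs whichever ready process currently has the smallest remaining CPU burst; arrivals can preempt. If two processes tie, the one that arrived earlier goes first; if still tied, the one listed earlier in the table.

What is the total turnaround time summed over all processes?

Timeline: | P2 0-6 | P1 6-17 | P4 17-31 | P3 31-48 |
Completion: P1=17  P2=6  P3=48  P4=31
Turnaround (C−A): P1=17  P2=6  P3=48  P4=31
Turnaround = completion − arrival: P1=17, P2=6, P3=48, P4=31
Total turnaround = 17 + 6 + 48 + 31 = 102

102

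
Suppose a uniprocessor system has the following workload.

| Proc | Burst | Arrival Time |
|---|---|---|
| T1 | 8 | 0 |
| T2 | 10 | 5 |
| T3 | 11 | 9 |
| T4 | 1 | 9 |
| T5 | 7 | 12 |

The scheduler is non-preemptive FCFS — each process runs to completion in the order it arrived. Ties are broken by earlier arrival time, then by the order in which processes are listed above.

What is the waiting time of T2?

3

Schedule: | T1 0-8 | T2 8-18 | T3 18-29 | T4 29-30 | T5 30-37 |
Completion: T1=8  T2=18  T3=29  T4=30  T5=37
Turnaround (C−A): T1=8  T2=13  T3=20  T4=21  T5=25
Waiting(T2) = turnaround − burst = 13 − 10 = 3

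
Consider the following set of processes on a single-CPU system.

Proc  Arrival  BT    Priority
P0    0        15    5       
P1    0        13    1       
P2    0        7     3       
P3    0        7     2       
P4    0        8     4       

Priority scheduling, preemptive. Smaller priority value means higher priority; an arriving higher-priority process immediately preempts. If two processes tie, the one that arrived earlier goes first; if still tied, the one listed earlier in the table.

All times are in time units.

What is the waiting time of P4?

Timeline: | P1 0-13 | P3 13-20 | P2 20-27 | P4 27-35 | P0 35-50 |
Completion: P0=50  P1=13  P2=27  P3=20  P4=35
Waiting(P4) = turnaround − burst = 35 − 8 = 27

27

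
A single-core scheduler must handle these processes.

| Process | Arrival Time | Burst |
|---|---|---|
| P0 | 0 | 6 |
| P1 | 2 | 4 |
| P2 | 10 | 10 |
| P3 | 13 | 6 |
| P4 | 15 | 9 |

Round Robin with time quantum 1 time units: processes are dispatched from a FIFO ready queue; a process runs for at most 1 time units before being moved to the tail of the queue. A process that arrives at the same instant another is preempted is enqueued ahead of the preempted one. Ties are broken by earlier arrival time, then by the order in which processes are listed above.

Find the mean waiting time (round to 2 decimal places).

7.80

Schedule: | P0 0-2 | P1 2-3 | P0 3-4 | P1 4-5 | P0 5-6 | P1 6-7 | P0 7-8 | P1 8-9 | P0 9-10 | P2 10-13 | P3 13-14 | P2 14-15 | P3 15-16 | P4 16-17 | P2 17-18 | P3 18-19 | P4 19-20 | P2 20-21 | P3 21-22 | P4 22-23 | P2 23-24 | P3 24-25 | P4 25-26 | P2 26-27 | P3 27-28 | P4 28-29 | P2 29-30 | P4 30-31 | P2 31-32 | P4 32-35 |
Completion: P0=10  P1=9  P2=32  P3=28  P4=35
Turnaround (C−A): P0=10  P1=7  P2=22  P3=15  P4=20
Waiting times: P0=4, P1=3, P2=12, P3=9, P4=11
Average waiting = (4+3+12+9+11) / 5 = 39/5 = 7.80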